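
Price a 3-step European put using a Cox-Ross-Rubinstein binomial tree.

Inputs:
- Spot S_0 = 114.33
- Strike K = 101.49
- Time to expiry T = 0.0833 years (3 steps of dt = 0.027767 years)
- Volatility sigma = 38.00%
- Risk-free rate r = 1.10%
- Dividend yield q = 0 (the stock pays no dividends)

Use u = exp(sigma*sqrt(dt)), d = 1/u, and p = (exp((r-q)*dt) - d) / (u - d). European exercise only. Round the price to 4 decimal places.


dt = T/N = 0.027767
u = exp(sigma*sqrt(dt)) = 1.065368; d = 1/u = 0.938642
p = (exp((r-q)*dt) - d) / (u - d) = 0.486586
Discount per step: exp(-r*dt) = 0.999695
Stock lattice S(k, i) with i counting down-moves:
  k=0: S(0,0) = 114.3300
  k=1: S(1,0) = 121.8036; S(1,1) = 107.3150
  k=2: S(2,0) = 129.7657; S(2,1) = 114.3300; S(2,2) = 100.7304
  k=3: S(3,0) = 138.2483; S(3,1) = 121.8036; S(3,2) = 107.3150; S(3,3) = 94.5498
Terminal payoffs V(N, i) = max(K - S_T, 0):
  V(3,0) = 0.000000; V(3,1) = 0.000000; V(3,2) = 0.000000; V(3,3) = 6.940169
Backward induction: V(k, i) = exp(-r*dt) * [p * V(k+1, i) + (1-p) * V(k+1, i+1)].
  V(2,0) = exp(-r*dt) * [p*0.000000 + (1-p)*0.000000] = 0.000000
  V(2,1) = exp(-r*dt) * [p*0.000000 + (1-p)*0.000000] = 0.000000
  V(2,2) = exp(-r*dt) * [p*0.000000 + (1-p)*6.940169] = 3.562094
  V(1,0) = exp(-r*dt) * [p*0.000000 + (1-p)*0.000000] = 0.000000
  V(1,1) = exp(-r*dt) * [p*0.000000 + (1-p)*3.562094] = 1.828272
  V(0,0) = exp(-r*dt) * [p*0.000000 + (1-p)*1.828272] = 0.938374

Answer: Price = V(0,0) = 0.9384


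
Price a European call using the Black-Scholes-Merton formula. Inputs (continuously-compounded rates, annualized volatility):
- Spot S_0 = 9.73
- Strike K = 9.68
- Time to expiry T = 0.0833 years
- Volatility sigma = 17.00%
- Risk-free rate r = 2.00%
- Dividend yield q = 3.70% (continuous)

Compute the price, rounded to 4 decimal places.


d1 = (ln(S/K) + (r - q + 0.5*sigma^2) * T) / (sigma * sqrt(T)) = 0.10067429
d2 = d1 - sigma * sqrt(T) = 0.05160934
exp(-rT) = 0.99833539; exp(-qT) = 0.99692264
C = S_0 * exp(-qT) * N(d1) - K * exp(-rT) * N(d2)
N(d1) = 0.54009549; N(d2) = 0.52058001
C = 9.7300 * 0.99692264 * 0.54009549 - 9.6800 * 0.99833539 * 0.52058001 = 0.2081

Answer: Price = 0.2081


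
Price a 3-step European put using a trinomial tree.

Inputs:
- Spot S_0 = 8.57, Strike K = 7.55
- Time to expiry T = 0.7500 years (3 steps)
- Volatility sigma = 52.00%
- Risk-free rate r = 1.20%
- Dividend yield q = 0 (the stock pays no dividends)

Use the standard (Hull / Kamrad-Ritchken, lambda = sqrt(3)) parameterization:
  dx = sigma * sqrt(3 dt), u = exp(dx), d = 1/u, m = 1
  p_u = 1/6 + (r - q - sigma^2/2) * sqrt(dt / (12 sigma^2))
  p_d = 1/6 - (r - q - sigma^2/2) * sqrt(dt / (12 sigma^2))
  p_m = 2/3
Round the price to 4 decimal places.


dt = T/N = 0.250000; dx = sigma*sqrt(3*dt) = 0.450333
u = exp(dx) = 1.568835; d = 1/u = 0.637416
p_u = 0.132470, p_m = 0.666667, p_d = 0.200864
Discount per step: exp(-r*dt) = 0.997004
Stock lattice S(k, j) with j the centered position index:
  k=0: S(0,+0) = 8.5700
  k=1: S(1,-1) = 5.4627; S(1,+0) = 8.5700; S(1,+1) = 13.4449
  k=2: S(2,-2) = 3.4820; S(2,-1) = 5.4627; S(2,+0) = 8.5700; S(2,+1) = 13.4449; S(2,+2) = 21.0929
  k=3: S(3,-3) = 2.2195; S(3,-2) = 3.4820; S(3,-1) = 5.4627; S(3,+0) = 8.5700; S(3,+1) = 13.4449; S(3,+2) = 21.0929; S(3,+3) = 33.0912
Terminal payoffs V(N, j) = max(K - S_T, 0):
  V(3,-3) = 5.330531; V(3,-2) = 4.068019; V(3,-1) = 2.087347; V(3,+0) = 0.000000; V(3,+1) = 0.000000; V(3,+2) = 0.000000; V(3,+3) = 0.000000
Backward induction: V(k, j) = exp(-r*dt) * [p_u * V(k+1, j+1) + p_m * V(k+1, j) + p_d * V(k+1, j-1)]
  V(2,-2) = exp(-r*dt) * [p_u*2.087347 + p_m*4.068019 + p_d*5.330531] = 4.047073
  V(2,-1) = exp(-r*dt) * [p_u*0.000000 + p_m*2.087347 + p_d*4.068019] = 2.202066
  V(2,+0) = exp(-r*dt) * [p_u*0.000000 + p_m*0.000000 + p_d*2.087347] = 0.418016
  V(2,+1) = exp(-r*dt) * [p_u*0.000000 + p_m*0.000000 + p_d*0.000000] = 0.000000
  V(2,+2) = exp(-r*dt) * [p_u*0.000000 + p_m*0.000000 + p_d*0.000000] = 0.000000
  V(1,-1) = exp(-r*dt) * [p_u*0.418016 + p_m*2.202066 + p_d*4.047073] = 2.329329
  V(1,+0) = exp(-r*dt) * [p_u*0.000000 + p_m*0.418016 + p_d*2.202066] = 0.718832
  V(1,+1) = exp(-r*dt) * [p_u*0.000000 + p_m*0.000000 + p_d*0.418016] = 0.083713
  V(0,+0) = exp(-r*dt) * [p_u*0.083713 + p_m*0.718832 + p_d*2.329329] = 0.955318

Answer: Price = V(0,0) = 0.9553


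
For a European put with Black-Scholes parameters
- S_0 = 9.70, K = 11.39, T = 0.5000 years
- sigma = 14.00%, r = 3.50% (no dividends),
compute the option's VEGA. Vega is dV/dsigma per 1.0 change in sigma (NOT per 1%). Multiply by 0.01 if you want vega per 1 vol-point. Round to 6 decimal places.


Answer: Vega = 1.032542

Derivation:
d1 = -1.3961307404; d2 = -1.4951256897
phi(d1) = 0.1505396077; exp(-qT) = 1.0000000000; exp(-rT) = 0.9826522357
Vega = S * exp(-qT) * phi(d1) * sqrt(T) = 9.7000 * 1.0000000000 * 0.1505396077 * 0.7071067812 = 1.032542


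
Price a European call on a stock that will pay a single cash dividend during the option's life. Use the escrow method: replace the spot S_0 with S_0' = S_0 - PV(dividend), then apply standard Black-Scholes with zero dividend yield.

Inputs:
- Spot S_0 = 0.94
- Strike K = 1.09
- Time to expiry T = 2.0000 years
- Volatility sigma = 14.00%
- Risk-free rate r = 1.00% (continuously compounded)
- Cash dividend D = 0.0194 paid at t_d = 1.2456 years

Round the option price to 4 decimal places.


Answer: Price = 0.0257

Derivation:
PV(D) = D * exp(-r * t_d) = 0.0194 * 0.98762125 = 0.01915985
S_0' = S_0 - PV(D) = 0.9400 - 0.01915985 = 0.92084015
d1 = (ln(S_0'/K) + (r + sigma^2/2)*T) / (sigma*sqrt(T)) = -0.65178334
d2 = d1 - sigma*sqrt(T) = -0.84977324
exp(-rT) = 0.98019867
N(d1) = 0.25727047; N(d2) = 0.19772558
C = S_0' * N(d1) - K * exp(-rT) * N(d2) = 0.92084015 * 0.25727047 - 1.0900 * 0.98019867 * 0.19772558 = 0.0257


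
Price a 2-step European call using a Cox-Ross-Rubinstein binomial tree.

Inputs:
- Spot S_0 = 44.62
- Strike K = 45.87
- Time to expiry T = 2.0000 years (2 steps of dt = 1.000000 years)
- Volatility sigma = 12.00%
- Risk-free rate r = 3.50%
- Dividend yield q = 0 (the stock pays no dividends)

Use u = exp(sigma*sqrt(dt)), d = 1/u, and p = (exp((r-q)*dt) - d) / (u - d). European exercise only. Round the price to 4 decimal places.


Answer: Price = V(0,0) = 3.8660

Derivation:
dt = T/N = 1.000000
u = exp(sigma*sqrt(dt)) = 1.127497; d = 1/u = 0.886920
p = (exp((r-q)*dt) - d) / (u - d) = 0.618096
Discount per step: exp(-r*dt) = 0.965605
Stock lattice S(k, i) with i counting down-moves:
  k=0: S(0,0) = 44.6200
  k=1: S(1,0) = 50.3089; S(1,1) = 39.5744
  k=2: S(2,0) = 56.7231; S(2,1) = 44.6200; S(2,2) = 35.0993
Terminal payoffs V(N, i) = max(S_T - K, 0):
  V(2,0) = 10.853137; V(2,1) = 0.000000; V(2,2) = 0.000000
Backward induction: V(k, i) = exp(-r*dt) * [p * V(k+1, i) + (1-p) * V(k+1, i+1)].
  V(1,0) = exp(-r*dt) * [p*10.853137 + (1-p)*0.000000] = 6.477550
  V(1,1) = exp(-r*dt) * [p*0.000000 + (1-p)*0.000000] = 0.000000
  V(0,0) = exp(-r*dt) * [p*6.477550 + (1-p)*0.000000] = 3.866039


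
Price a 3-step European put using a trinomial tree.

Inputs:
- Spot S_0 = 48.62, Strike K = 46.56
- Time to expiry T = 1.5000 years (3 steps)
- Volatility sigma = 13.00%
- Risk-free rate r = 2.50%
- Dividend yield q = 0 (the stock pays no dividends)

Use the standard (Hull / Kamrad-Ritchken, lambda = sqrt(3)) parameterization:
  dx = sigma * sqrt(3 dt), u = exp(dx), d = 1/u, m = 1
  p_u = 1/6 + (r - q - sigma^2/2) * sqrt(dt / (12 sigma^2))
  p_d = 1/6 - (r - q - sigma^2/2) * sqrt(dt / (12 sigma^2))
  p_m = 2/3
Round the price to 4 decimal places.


Answer: Price = V(0,0) = 1.4479

Derivation:
dt = T/N = 0.500000; dx = sigma*sqrt(3*dt) = 0.159217
u = exp(dx) = 1.172592; d = 1/u = 0.852811
p_u = 0.192653, p_m = 0.666667, p_d = 0.140680
Discount per step: exp(-r*dt) = 0.987578
Stock lattice S(k, j) with j the centered position index:
  k=0: S(0,+0) = 48.6200
  k=1: S(1,-1) = 41.4637; S(1,+0) = 48.6200; S(1,+1) = 57.0114
  k=2: S(2,-2) = 35.3607; S(2,-1) = 41.4637; S(2,+0) = 48.6200; S(2,+1) = 57.0114; S(2,+2) = 66.8512
  k=3: S(3,-3) = 30.1560; S(3,-2) = 35.3607; S(3,-1) = 41.4637; S(3,+0) = 48.6200; S(3,+1) = 57.0114; S(3,+2) = 66.8512; S(3,+3) = 78.3891
Terminal payoffs V(N, j) = max(K - S_T, 0):
  V(3,-3) = 16.403983; V(3,-2) = 11.199291; V(3,-1) = 5.096309; V(3,+0) = 0.000000; V(3,+1) = 0.000000; V(3,+2) = 0.000000; V(3,+3) = 0.000000
Backward induction: V(k, j) = exp(-r*dt) * [p_u * V(k+1, j+1) + p_m * V(k+1, j) + p_d * V(k+1, j-1)]
  V(2,-2) = exp(-r*dt) * [p_u*5.096309 + p_m*11.199291 + p_d*16.403983] = 10.622118
  V(2,-1) = exp(-r*dt) * [p_u*0.000000 + p_m*5.096309 + p_d*11.199291] = 4.911280
  V(2,+0) = exp(-r*dt) * [p_u*0.000000 + p_m*0.000000 + p_d*5.096309] = 0.708043
  V(2,+1) = exp(-r*dt) * [p_u*0.000000 + p_m*0.000000 + p_d*0.000000] = 0.000000
  V(2,+2) = exp(-r*dt) * [p_u*0.000000 + p_m*0.000000 + p_d*0.000000] = 0.000000
  V(1,-1) = exp(-r*dt) * [p_u*0.708043 + p_m*4.911280 + p_d*10.622118] = 4.843984
  V(1,+0) = exp(-r*dt) * [p_u*0.000000 + p_m*0.708043 + p_d*4.911280] = 1.148502
  V(1,+1) = exp(-r*dt) * [p_u*0.000000 + p_m*0.000000 + p_d*0.708043] = 0.098370
  V(0,+0) = exp(-r*dt) * [p_u*0.098370 + p_m*1.148502 + p_d*4.843984] = 1.447859


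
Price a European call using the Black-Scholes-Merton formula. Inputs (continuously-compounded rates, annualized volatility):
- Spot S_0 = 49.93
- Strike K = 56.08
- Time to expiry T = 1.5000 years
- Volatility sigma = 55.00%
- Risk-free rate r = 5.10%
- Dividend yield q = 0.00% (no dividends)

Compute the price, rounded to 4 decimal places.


Answer: Price = 12.4472

Derivation:
d1 = (ln(S/K) + (r - q + 0.5*sigma^2) * T) / (sigma * sqrt(T)) = 0.27793214
d2 = d1 - sigma * sqrt(T) = -0.39567754
exp(-rT) = 0.92635291; exp(-qT) = 1.00000000
C = S_0 * exp(-qT) * N(d1) - K * exp(-rT) * N(d2)
N(d1) = 0.60946778; N(d2) = 0.34617146
C = 49.9300 * 1.00000000 * 0.60946778 - 56.0800 * 0.92635291 * 0.34617146 = 12.4472


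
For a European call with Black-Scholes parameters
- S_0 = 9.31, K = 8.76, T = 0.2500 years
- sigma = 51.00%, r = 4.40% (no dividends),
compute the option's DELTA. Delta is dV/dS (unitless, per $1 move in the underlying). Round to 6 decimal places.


d1 = 0.4094340641; d2 = 0.1544340641
phi(d1) = 0.3668667193; exp(-qT) = 1.0000000000; exp(-rT) = 0.9890602788
N(d1) = 0.6588894272
Delta = exp(-qT) * N(d1) = 1.0000000000 * 0.6588894272 = 0.658889

Answer: Delta = 0.658889


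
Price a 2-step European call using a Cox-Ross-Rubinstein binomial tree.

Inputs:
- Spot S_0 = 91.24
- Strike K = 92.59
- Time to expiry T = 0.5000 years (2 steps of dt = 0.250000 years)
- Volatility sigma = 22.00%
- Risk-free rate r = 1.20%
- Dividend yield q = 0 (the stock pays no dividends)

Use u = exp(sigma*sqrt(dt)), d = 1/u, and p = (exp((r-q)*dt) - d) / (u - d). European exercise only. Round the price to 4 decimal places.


dt = T/N = 0.250000
u = exp(sigma*sqrt(dt)) = 1.116278; d = 1/u = 0.895834
p = (exp((r-q)*dt) - d) / (u - d) = 0.486157
Discount per step: exp(-r*dt) = 0.997004
Stock lattice S(k, i) with i counting down-moves:
  k=0: S(0,0) = 91.2400
  k=1: S(1,0) = 101.8492; S(1,1) = 81.7359
  k=2: S(2,0) = 113.6920; S(2,1) = 91.2400; S(2,2) = 73.2218
Terminal payoffs V(N, i) = max(S_T - K, 0):
  V(2,0) = 21.102041; V(2,1) = 0.000000; V(2,2) = 0.000000
Backward induction: V(k, i) = exp(-r*dt) * [p * V(k+1, i) + (1-p) * V(k+1, i+1)].
  V(1,0) = exp(-r*dt) * [p*21.102041 + (1-p)*0.000000] = 10.228175
  V(1,1) = exp(-r*dt) * [p*0.000000 + (1-p)*0.000000] = 0.000000
  V(0,0) = exp(-r*dt) * [p*10.228175 + (1-p)*0.000000] = 4.957604

Answer: Price = V(0,0) = 4.9576


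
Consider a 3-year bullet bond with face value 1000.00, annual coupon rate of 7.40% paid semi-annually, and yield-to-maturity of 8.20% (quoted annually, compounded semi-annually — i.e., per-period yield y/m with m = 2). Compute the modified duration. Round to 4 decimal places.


Coupon per period c = face * coupon_rate / m = 37.000000
Periods per year m = 2; per-period yield y/m = 0.041000
Number of cashflows N = 6
Cashflows (t years, CF_t, discount factor 1/(1+y/m)^(m*t), PV):
  t = 0.5000: CF_t = 37.000000, DF = 0.960615, PV = 35.542747
  t = 1.0000: CF_t = 37.000000, DF = 0.922781, PV = 34.142889
  t = 1.5000: CF_t = 37.000000, DF = 0.886437, PV = 32.798164
  t = 2.0000: CF_t = 37.000000, DF = 0.851524, PV = 31.506402
  t = 2.5000: CF_t = 37.000000, DF = 0.817987, PV = 30.265516
  t = 3.0000: CF_t = 1037.000000, DF = 0.785770, PV = 814.843826
Price P = sum_t PV_t = 979.099544
First compute Macaulay numerator sum_t t * PV_t:
  t * PV_t at t = 0.5000: 17.771374
  t * PV_t at t = 1.0000: 34.142889
  t * PV_t at t = 1.5000: 49.197246
  t * PV_t at t = 2.0000: 63.012803
  t * PV_t at t = 2.5000: 75.663789
  t * PV_t at t = 3.0000: 2444.531478
Macaulay duration D = 2684.319579 / 979.099544 = 2.741621
Modified duration = D / (1 + y/m) = 2.741621 / (1 + 0.041000) = 2.633641

Answer: Modified duration = 2.6336


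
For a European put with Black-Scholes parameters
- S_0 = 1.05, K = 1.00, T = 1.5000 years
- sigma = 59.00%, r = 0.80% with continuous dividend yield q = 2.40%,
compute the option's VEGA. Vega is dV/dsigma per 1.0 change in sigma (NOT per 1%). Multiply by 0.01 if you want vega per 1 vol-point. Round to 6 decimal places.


Answer: Vega = 0.457642

Derivation:
d1 = 0.3956066596; d2 = -0.3269928145
phi(d1) = 0.3689143234; exp(-qT) = 0.9646402935; exp(-rT) = 0.9880717129
Vega = S * exp(-qT) * phi(d1) * sqrt(T) = 1.0500 * 0.9646402935 * 0.3689143234 * 1.2247448714 = 0.457642


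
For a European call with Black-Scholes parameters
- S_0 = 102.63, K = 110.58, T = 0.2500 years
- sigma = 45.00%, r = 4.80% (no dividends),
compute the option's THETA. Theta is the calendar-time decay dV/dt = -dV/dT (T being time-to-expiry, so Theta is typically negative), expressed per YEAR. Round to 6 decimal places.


Answer: Theta = -19.998180

Derivation:
d1 = -0.1657620145; d2 = -0.3907620145
phi(d1) = 0.3934988806; exp(-qT) = 1.0000000000; exp(-rT) = 0.9880717129
Theta = -S*exp(-qT)*phi(d1)*sigma/(2*sqrt(T)) - r*K*exp(-rT)*N(d2) + q*S*exp(-qT)*N(d1)
N(d1) = 0.4341721203; N(d2) = 0.3479865775; sqrt(T) = 0.5000000000
Term 1 = -102.6300 * 1.0000000000 * 0.3934988806 * 0.4500 / (2 * 0.5000000000) = -18.1731555522
Term 2 = -0.0480 * 110.5800 * 0.9880717129 * 0.3479865775 = -1.8250248484
Term 3 = 0 (no dividend yield, q = 0)
Theta = -18.1731555522 + (-1.8250248484) + (0.0000000000) = -19.998180


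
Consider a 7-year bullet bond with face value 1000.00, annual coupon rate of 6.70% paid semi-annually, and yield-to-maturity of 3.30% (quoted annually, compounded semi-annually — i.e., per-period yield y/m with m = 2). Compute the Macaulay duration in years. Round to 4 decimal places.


Coupon per period c = face * coupon_rate / m = 33.500000
Periods per year m = 2; per-period yield y/m = 0.016500
Number of cashflows N = 14
Cashflows (t years, CF_t, discount factor 1/(1+y/m)^(m*t), PV):
  t = 0.5000: CF_t = 33.500000, DF = 0.983768, PV = 32.956222
  t = 1.0000: CF_t = 33.500000, DF = 0.967799, PV = 32.421271
  t = 1.5000: CF_t = 33.500000, DF = 0.952090, PV = 31.895004
  t = 2.0000: CF_t = 33.500000, DF = 0.936635, PV = 31.377279
  t = 2.5000: CF_t = 33.500000, DF = 0.921432, PV = 30.867957
  t = 3.0000: CF_t = 33.500000, DF = 0.906475, PV = 30.366903
  t = 3.5000: CF_t = 33.500000, DF = 0.891761, PV = 29.873983
  t = 4.0000: CF_t = 33.500000, DF = 0.877285, PV = 29.389063
  t = 4.5000: CF_t = 33.500000, DF = 0.863045, PV = 28.912015
  t = 5.0000: CF_t = 33.500000, DF = 0.849036, PV = 28.442710
  t = 5.5000: CF_t = 33.500000, DF = 0.835254, PV = 27.981023
  t = 6.0000: CF_t = 33.500000, DF = 0.821696, PV = 27.526831
  t = 6.5000: CF_t = 33.500000, DF = 0.808359, PV = 27.080010
  t = 7.0000: CF_t = 1033.500000, DF = 0.795237, PV = 821.877553
Price P = sum_t PV_t = 1210.967826
Macaulay numerator sum_t t * PV_t:
  t * PV_t at t = 0.5000: 16.478111
  t * PV_t at t = 1.0000: 32.421271
  t * PV_t at t = 1.5000: 47.842506
  t * PV_t at t = 2.0000: 62.754557
  t * PV_t at t = 2.5000: 77.169893
  t * PV_t at t = 3.0000: 91.100710
  t * PV_t at t = 3.5000: 104.558940
  t * PV_t at t = 4.0000: 117.556253
  t * PV_t at t = 4.5000: 130.104067
  t * PV_t at t = 5.0000: 142.213551
  t * PV_t at t = 5.5000: 153.895629
  t * PV_t at t = 6.0000: 165.160984
  t * PV_t at t = 6.5000: 176.020068
  t * PV_t at t = 7.0000: 5753.142872
Macaulay duration D = (sum_t t * PV_t) / P = 7070.419414 / 1210.967826 = 5.838652

Answer: Macaulay duration = 5.8387 years


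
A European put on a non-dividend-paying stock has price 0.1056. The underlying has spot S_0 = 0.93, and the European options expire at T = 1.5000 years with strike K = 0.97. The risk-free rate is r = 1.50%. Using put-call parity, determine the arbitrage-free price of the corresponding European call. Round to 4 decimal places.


Answer: Call price = 0.0872

Derivation:
Put-call parity: C - P = S_0 * exp(-qT) - K * exp(-rT).
S_0 * exp(-qT) = 0.9300 * 1.00000000 = 0.93000000
K * exp(-rT) = 0.9700 * 0.97775124 = 0.94841870
C = P + S*exp(-qT) - K*exp(-rT)
C = 0.1056 + 0.93000000 - 0.94841870 = 0.0872


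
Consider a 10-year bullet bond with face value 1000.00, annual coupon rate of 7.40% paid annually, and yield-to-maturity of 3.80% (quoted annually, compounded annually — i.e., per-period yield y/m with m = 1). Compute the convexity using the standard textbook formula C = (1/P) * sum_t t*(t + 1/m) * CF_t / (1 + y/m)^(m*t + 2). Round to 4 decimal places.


Answer: Convexity = 71.8313

Derivation:
Coupon per period c = face * coupon_rate / m = 74.000000
Periods per year m = 1; per-period yield y/m = 0.038000
Number of cashflows N = 10
Cashflows (t years, CF_t, discount factor 1/(1+y/m)^(m*t), PV):
  t = 1.0000: CF_t = 74.000000, DF = 0.963391, PV = 71.290944
  t = 2.0000: CF_t = 74.000000, DF = 0.928122, PV = 68.681064
  t = 3.0000: CF_t = 74.000000, DF = 0.894145, PV = 66.166728
  t = 4.0000: CF_t = 74.000000, DF = 0.861411, PV = 63.744439
  t = 5.0000: CF_t = 74.000000, DF = 0.829876, PV = 61.410828
  t = 6.0000: CF_t = 74.000000, DF = 0.799495, PV = 59.162647
  t = 7.0000: CF_t = 74.000000, DF = 0.770227, PV = 56.996770
  t = 8.0000: CF_t = 74.000000, DF = 0.742030, PV = 54.910183
  t = 9.0000: CF_t = 74.000000, DF = 0.714865, PV = 52.899984
  t = 10.0000: CF_t = 1074.000000, DF = 0.688694, PV = 739.657638
Price P = sum_t PV_t = 1294.921225
Convexity numerator sum_t t*(t + 1/m) * CF_t / (1+y/m)^(m*t + 2):
  t = 1.0000: term = 132.333456
  t = 2.0000: term = 382.466636
  t = 3.0000: term = 736.929935
  t = 4.0000: term = 1183.252946
  t = 5.0000: term = 1709.903101
  t = 6.0000: term = 2306.227689
  t = 7.0000: term = 2962.399087
  t = 8.0000: term = 3669.363030
  t = 9.0000: term = 4418.789776
  t = 10.0000: term = 75514.217135
Convexity = (1/P) * sum = 93015.882791 / 1294.921225 = 71.831306


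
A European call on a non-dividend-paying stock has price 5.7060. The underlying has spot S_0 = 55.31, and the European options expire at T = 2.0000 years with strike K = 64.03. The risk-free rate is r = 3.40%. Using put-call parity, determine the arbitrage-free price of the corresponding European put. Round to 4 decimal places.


Answer: Put price = 10.2167

Derivation:
Put-call parity: C - P = S_0 * exp(-qT) - K * exp(-rT).
S_0 * exp(-qT) = 55.3100 * 1.00000000 = 55.31000000
K * exp(-rT) = 64.0300 * 0.93426047 = 59.82069812
P = C - S*exp(-qT) + K*exp(-rT)
P = 5.7060 - 55.31000000 + 59.82069812 = 10.2167


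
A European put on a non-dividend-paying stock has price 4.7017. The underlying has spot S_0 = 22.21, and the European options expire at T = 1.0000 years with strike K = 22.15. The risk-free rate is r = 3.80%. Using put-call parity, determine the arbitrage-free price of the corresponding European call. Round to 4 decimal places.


Answer: Call price = 5.5876

Derivation:
Put-call parity: C - P = S_0 * exp(-qT) - K * exp(-rT).
S_0 * exp(-qT) = 22.2100 * 1.00000000 = 22.21000000
K * exp(-rT) = 22.1500 * 0.96271294 = 21.32409164
C = P + S*exp(-qT) - K*exp(-rT)
C = 4.7017 + 22.21000000 - 21.32409164 = 5.5876


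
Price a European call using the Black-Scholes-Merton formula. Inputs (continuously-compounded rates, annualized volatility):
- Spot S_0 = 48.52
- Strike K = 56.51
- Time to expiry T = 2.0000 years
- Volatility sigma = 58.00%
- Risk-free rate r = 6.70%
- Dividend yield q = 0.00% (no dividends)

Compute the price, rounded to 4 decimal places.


d1 = (ln(S/K) + (r - q + 0.5*sigma^2) * T) / (sigma * sqrt(T)) = 0.38763895
d2 = d1 - sigma * sqrt(T) = -0.43260492
exp(-rT) = 0.87459006; exp(-qT) = 1.00000000
C = S_0 * exp(-qT) * N(d1) - K * exp(-rT) * N(d2)
N(d1) = 0.65085838; N(d2) = 0.33265091
C = 48.5200 * 1.00000000 * 0.65085838 - 56.5100 * 0.87459006 * 0.33265091 = 15.1390

Answer: Price = 15.1390


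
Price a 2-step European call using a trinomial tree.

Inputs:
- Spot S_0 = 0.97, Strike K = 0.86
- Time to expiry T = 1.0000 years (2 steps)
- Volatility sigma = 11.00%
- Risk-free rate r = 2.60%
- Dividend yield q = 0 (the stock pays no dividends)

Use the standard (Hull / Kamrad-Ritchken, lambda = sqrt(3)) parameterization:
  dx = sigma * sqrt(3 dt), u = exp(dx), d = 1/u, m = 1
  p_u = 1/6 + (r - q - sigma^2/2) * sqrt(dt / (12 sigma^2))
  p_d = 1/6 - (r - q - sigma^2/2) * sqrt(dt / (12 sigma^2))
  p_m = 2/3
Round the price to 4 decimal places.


Answer: Price = V(0,0) = 0.1360

Derivation:
dt = T/N = 0.500000; dx = sigma*sqrt(3*dt) = 0.134722
u = exp(dx) = 1.144219; d = 1/u = 0.873959
p_u = 0.203687, p_m = 0.666667, p_d = 0.129646
Discount per step: exp(-r*dt) = 0.987084
Stock lattice S(k, j) with j the centered position index:
  k=0: S(0,+0) = 0.9700
  k=1: S(1,-1) = 0.8477; S(1,+0) = 0.9700; S(1,+1) = 1.1099
  k=2: S(2,-2) = 0.7409; S(2,-1) = 0.8477; S(2,+0) = 0.9700; S(2,+1) = 1.1099; S(2,+2) = 1.2700
Terminal payoffs V(N, j) = max(S_T - K, 0):
  V(2,-2) = 0.000000; V(2,-1) = 0.000000; V(2,+0) = 0.110000; V(2,+1) = 0.249892; V(2,+2) = 0.409959
Backward induction: V(k, j) = exp(-r*dt) * [p_u * V(k+1, j+1) + p_m * V(k+1, j) + p_d * V(k+1, j-1)]
  V(1,-1) = exp(-r*dt) * [p_u*0.110000 + p_m*0.000000 + p_d*0.000000] = 0.022116
  V(1,+0) = exp(-r*dt) * [p_u*0.249892 + p_m*0.110000 + p_d*0.000000] = 0.122629
  V(1,+1) = exp(-r*dt) * [p_u*0.409959 + p_m*0.249892 + p_d*0.110000] = 0.260945
  V(0,+0) = exp(-r*dt) * [p_u*0.260945 + p_m*0.122629 + p_d*0.022116] = 0.135991


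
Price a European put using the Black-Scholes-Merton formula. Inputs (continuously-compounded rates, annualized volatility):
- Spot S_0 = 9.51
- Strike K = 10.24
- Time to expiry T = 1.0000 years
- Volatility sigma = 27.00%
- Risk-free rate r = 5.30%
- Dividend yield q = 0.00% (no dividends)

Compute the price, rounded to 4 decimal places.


d1 = (ln(S/K) + (r - q + 0.5*sigma^2) * T) / (sigma * sqrt(T)) = 0.05737873
d2 = d1 - sigma * sqrt(T) = -0.21262127
exp(-rT) = 0.94838001; exp(-qT) = 1.00000000
P = K * exp(-rT) * N(-d2) - S_0 * exp(-qT) * N(-d1)
N(-d1) = 0.47712175; N(-d2) = 0.58418881
P = 10.2400 * 0.94838001 * 0.58418881 - 9.5100 * 1.00000000 * 0.47712175 = 1.1359

Answer: Price = 1.1359


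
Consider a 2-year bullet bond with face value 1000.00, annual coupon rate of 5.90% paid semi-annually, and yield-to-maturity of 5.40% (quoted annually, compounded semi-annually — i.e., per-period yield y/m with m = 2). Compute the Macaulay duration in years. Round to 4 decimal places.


Answer: Macaulay duration = 1.9161 years

Derivation:
Coupon per period c = face * coupon_rate / m = 29.500000
Periods per year m = 2; per-period yield y/m = 0.027000
Number of cashflows N = 4
Cashflows (t years, CF_t, discount factor 1/(1+y/m)^(m*t), PV):
  t = 0.5000: CF_t = 29.500000, DF = 0.973710, PV = 28.724440
  t = 1.0000: CF_t = 29.500000, DF = 0.948111, PV = 27.969270
  t = 1.5000: CF_t = 29.500000, DF = 0.923185, PV = 27.233953
  t = 2.0000: CF_t = 1029.500000, DF = 0.898914, PV = 925.432136
Price P = sum_t PV_t = 1009.359799
Macaulay numerator sum_t t * PV_t:
  t * PV_t at t = 0.5000: 14.362220
  t * PV_t at t = 1.0000: 27.969270
  t * PV_t at t = 1.5000: 40.850930
  t * PV_t at t = 2.0000: 1850.864272
Macaulay duration D = (sum_t t * PV_t) / P = 1934.046692 / 1009.359799 = 1.916112


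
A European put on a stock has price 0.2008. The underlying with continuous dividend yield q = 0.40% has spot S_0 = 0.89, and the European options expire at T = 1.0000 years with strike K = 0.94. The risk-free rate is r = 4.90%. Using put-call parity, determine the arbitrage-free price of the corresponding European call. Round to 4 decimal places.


Answer: Call price = 0.1922

Derivation:
Put-call parity: C - P = S_0 * exp(-qT) - K * exp(-rT).
S_0 * exp(-qT) = 0.8900 * 0.99600799 = 0.88644711
K * exp(-rT) = 0.9400 * 0.95218113 = 0.89505026
C = P + S*exp(-qT) - K*exp(-rT)
C = 0.2008 + 0.88644711 - 0.89505026 = 0.1922


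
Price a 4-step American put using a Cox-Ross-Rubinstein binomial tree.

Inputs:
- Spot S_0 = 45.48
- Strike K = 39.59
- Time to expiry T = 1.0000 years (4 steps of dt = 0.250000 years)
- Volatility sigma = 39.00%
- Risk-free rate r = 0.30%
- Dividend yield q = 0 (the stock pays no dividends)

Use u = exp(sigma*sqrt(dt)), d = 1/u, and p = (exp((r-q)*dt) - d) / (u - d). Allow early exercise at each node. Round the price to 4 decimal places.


Answer: Price = V(0,0) = 4.2723

Derivation:
dt = T/N = 0.250000
u = exp(sigma*sqrt(dt)) = 1.215311; d = 1/u = 0.822835
p = (exp((r-q)*dt) - d) / (u - d) = 0.453316
Discount per step: exp(-r*dt) = 0.999250
Stock lattice S(k, i) with i counting down-moves:
  k=0: S(0,0) = 45.4800
  k=1: S(1,0) = 55.2723; S(1,1) = 37.4225
  k=2: S(2,0) = 67.1731; S(2,1) = 45.4800; S(2,2) = 30.7925
  k=3: S(3,0) = 81.6362; S(3,1) = 55.2723; S(3,2) = 37.4225; S(3,3) = 25.3372
  k=4: S(4,0) = 99.2134; S(4,1) = 67.1731; S(4,2) = 45.4800; S(4,3) = 30.7925; S(4,4) = 20.8483
Terminal payoffs V(N, i) = max(K - S_T, 0):
  V(4,0) = 0.000000; V(4,1) = 0.000000; V(4,2) = 0.000000; V(4,3) = 8.797453; V(4,4) = 18.741695
Backward induction: V(k, i) = exp(-r*dt) * [p * V(k+1, i) + (1-p) * V(k+1, i+1)]; then take max(V_cont, immediate exercise) for American.
  V(3,0) = exp(-r*dt) * [p*0.000000 + (1-p)*0.000000] = 0.000000; exercise = 0.000000; V(3,0) = max -> 0.000000
  V(3,1) = exp(-r*dt) * [p*0.000000 + (1-p)*0.000000] = 0.000000; exercise = 0.000000; V(3,1) = max -> 0.000000
  V(3,2) = exp(-r*dt) * [p*0.000000 + (1-p)*8.797453] = 4.805825; exercise = 2.167480; V(3,2) = max -> 4.805825
  V(3,3) = exp(-r*dt) * [p*8.797453 + (1-p)*18.741695] = 14.223144; exercise = 14.252825; V(3,3) = max -> 14.252825
  V(2,0) = exp(-r*dt) * [p*0.000000 + (1-p)*0.000000] = 0.000000; exercise = 0.000000; V(2,0) = max -> 0.000000
  V(2,1) = exp(-r*dt) * [p*0.000000 + (1-p)*4.805825] = 2.625300; exercise = 0.000000; V(2,1) = max -> 2.625300
  V(2,2) = exp(-r*dt) * [p*4.805825 + (1-p)*14.252825] = 9.962878; exercise = 8.797453; V(2,2) = max -> 9.962878
  V(1,0) = exp(-r*dt) * [p*0.000000 + (1-p)*2.625300] = 1.434135; exercise = 0.000000; V(1,0) = max -> 1.434135
  V(1,1) = exp(-r*dt) * [p*2.625300 + (1-p)*9.962878] = 6.631664; exercise = 2.167480; V(1,1) = max -> 6.631664
  V(0,0) = exp(-r*dt) * [p*1.434135 + (1-p)*6.631664] = 4.272338; exercise = 0.000000; V(0,0) = max -> 4.272338


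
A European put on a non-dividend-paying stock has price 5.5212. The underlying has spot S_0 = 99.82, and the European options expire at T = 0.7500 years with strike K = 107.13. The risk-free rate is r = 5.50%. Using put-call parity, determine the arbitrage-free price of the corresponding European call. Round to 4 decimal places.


Answer: Call price = 2.5404

Derivation:
Put-call parity: C - P = S_0 * exp(-qT) - K * exp(-rT).
S_0 * exp(-qT) = 99.8200 * 1.00000000 = 99.82000000
K * exp(-rT) = 107.1300 * 0.95958920 = 102.80079128
C = P + S*exp(-qT) - K*exp(-rT)
C = 5.5212 + 99.82000000 - 102.80079128 = 2.5404


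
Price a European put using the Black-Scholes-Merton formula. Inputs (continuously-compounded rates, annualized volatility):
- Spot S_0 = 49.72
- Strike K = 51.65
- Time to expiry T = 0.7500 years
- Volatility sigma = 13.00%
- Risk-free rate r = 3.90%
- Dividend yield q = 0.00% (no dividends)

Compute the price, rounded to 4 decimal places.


Answer: Price = 2.4693

Derivation:
d1 = (ln(S/K) + (r - q + 0.5*sigma^2) * T) / (sigma * sqrt(T)) = -0.02216518
d2 = d1 - sigma * sqrt(T) = -0.13474848
exp(-rT) = 0.97117364; exp(-qT) = 1.00000000
P = K * exp(-rT) * N(-d2) - S_0 * exp(-qT) * N(-d1)
N(-d1) = 0.50884190; N(-d2) = 0.55359463
P = 51.6500 * 0.97117364 * 0.55359463 - 49.7200 * 1.00000000 * 0.50884190 = 2.4693


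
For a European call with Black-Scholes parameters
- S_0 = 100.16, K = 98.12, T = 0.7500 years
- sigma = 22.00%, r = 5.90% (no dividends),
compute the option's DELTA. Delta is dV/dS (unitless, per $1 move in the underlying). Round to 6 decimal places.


d1 = 0.4355199135; d2 = 0.2449943246
phi(d1) = 0.3628457991; exp(-qT) = 1.0000000000; exp(-rT) = 0.9567147489
N(d1) = 0.6684074560
Delta = exp(-qT) * N(d1) = 1.0000000000 * 0.6684074560 = 0.668407

Answer: Delta = 0.668407


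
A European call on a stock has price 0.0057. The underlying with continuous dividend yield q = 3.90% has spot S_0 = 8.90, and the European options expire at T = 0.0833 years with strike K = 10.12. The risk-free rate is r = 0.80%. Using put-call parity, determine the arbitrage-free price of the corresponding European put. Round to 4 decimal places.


Answer: Put price = 1.2478

Derivation:
Put-call parity: C - P = S_0 * exp(-qT) - K * exp(-rT).
S_0 * exp(-qT) = 8.9000 * 0.99675657 = 8.87113348
K * exp(-rT) = 10.1200 * 0.99933382 = 10.11325828
P = C - S*exp(-qT) + K*exp(-rT)
P = 0.0057 - 8.87113348 + 10.11325828 = 1.2478


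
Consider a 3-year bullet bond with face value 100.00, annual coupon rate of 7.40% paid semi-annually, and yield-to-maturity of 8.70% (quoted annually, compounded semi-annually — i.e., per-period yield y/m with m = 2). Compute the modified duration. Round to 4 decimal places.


Coupon per period c = face * coupon_rate / m = 3.700000
Periods per year m = 2; per-period yield y/m = 0.043500
Number of cashflows N = 6
Cashflows (t years, CF_t, discount factor 1/(1+y/m)^(m*t), PV):
  t = 0.5000: CF_t = 3.700000, DF = 0.958313, PV = 3.545759
  t = 1.0000: CF_t = 3.700000, DF = 0.918365, PV = 3.397949
  t = 1.5000: CF_t = 3.700000, DF = 0.880081, PV = 3.256300
  t = 2.0000: CF_t = 3.700000, DF = 0.843393, PV = 3.120555
  t = 2.5000: CF_t = 3.700000, DF = 0.808235, PV = 2.990470
  t = 3.0000: CF_t = 103.700000, DF = 0.774543, PV = 80.320062
Price P = sum_t PV_t = 96.631096
First compute Macaulay numerator sum_t t * PV_t:
  t * PV_t at t = 0.5000: 1.772880
  t * PV_t at t = 1.0000: 3.397949
  t * PV_t at t = 1.5000: 4.884449
  t * PV_t at t = 2.0000: 6.241111
  t * PV_t at t = 2.5000: 7.476175
  t * PV_t at t = 3.0000: 240.960187
Macaulay duration D = 264.732751 / 96.631096 = 2.739623
Modified duration = D / (1 + y/m) = 2.739623 / (1 + 0.043500) = 2.625417

Answer: Modified duration = 2.6254


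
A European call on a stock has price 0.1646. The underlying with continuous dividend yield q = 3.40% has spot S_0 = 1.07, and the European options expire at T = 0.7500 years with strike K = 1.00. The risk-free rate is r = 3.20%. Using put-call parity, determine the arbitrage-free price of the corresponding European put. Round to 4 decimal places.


Put-call parity: C - P = S_0 * exp(-qT) - K * exp(-rT).
S_0 * exp(-qT) = 1.0700 * 0.97482238 = 1.04305995
K * exp(-rT) = 1.0000 * 0.97628571 = 0.97628571
P = C - S*exp(-qT) + K*exp(-rT)
P = 0.1646 - 1.04305995 + 0.97628571 = 0.0978

Answer: Put price = 0.0978


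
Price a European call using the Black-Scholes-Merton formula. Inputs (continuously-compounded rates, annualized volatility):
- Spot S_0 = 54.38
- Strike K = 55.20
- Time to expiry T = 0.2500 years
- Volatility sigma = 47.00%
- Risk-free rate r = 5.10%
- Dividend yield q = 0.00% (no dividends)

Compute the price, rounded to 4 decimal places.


d1 = (ln(S/K) + (r - q + 0.5*sigma^2) * T) / (sigma * sqrt(T)) = 0.10806803
d2 = d1 - sigma * sqrt(T) = -0.12693197
exp(-rT) = 0.98733094; exp(-qT) = 1.00000000
C = S_0 * exp(-qT) * N(d1) - K * exp(-rT) * N(d2)
N(d1) = 0.54302913; N(d2) = 0.44949712
C = 54.3800 * 1.00000000 * 0.54302913 - 55.2000 * 0.98733094 * 0.44949712 = 5.0320

Answer: Price = 5.0320


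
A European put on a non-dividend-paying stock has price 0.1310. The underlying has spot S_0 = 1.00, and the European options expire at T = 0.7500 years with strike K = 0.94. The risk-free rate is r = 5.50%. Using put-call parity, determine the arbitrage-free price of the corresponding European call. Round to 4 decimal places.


Answer: Call price = 0.2290

Derivation:
Put-call parity: C - P = S_0 * exp(-qT) - K * exp(-rT).
S_0 * exp(-qT) = 1.0000 * 1.00000000 = 1.00000000
K * exp(-rT) = 0.9400 * 0.95958920 = 0.90201385
C = P + S*exp(-qT) - K*exp(-rT)
C = 0.1310 + 1.00000000 - 0.90201385 = 0.2290


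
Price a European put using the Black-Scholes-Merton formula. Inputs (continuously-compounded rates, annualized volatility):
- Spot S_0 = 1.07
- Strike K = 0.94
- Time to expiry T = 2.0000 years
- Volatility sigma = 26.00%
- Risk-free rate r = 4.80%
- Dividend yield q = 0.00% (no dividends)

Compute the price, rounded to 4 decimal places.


Answer: Price = 0.0575

Derivation:
d1 = (ln(S/K) + (r - q + 0.5*sigma^2) * T) / (sigma * sqrt(T)) = 0.79721952
d2 = d1 - sigma * sqrt(T) = 0.42952400
exp(-rT) = 0.90846402; exp(-qT) = 1.00000000
P = K * exp(-rT) * N(-d2) - S_0 * exp(-qT) * N(-d1)
N(-d1) = 0.21266177; N(-d2) = 0.33377097
P = 0.9400 * 0.90846402 * 0.33377097 - 1.0700 * 1.00000000 * 0.21266177 = 0.0575


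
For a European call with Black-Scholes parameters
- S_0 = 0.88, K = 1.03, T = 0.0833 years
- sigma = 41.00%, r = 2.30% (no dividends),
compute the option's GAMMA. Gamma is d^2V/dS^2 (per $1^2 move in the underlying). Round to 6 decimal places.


d1 = -1.2547196793; d2 = -1.3730528108
phi(d1) = 0.1815726790; exp(-qT) = 1.0000000000; exp(-rT) = 0.9980859342
Gamma = exp(-qT) * phi(d1) / (S * sigma * sqrt(T)) = 1.0000000000 * 0.1815726790 / (0.8800 * 0.4100 * 0.2886173938) = 1.743659

Answer: Gamma = 1.743659


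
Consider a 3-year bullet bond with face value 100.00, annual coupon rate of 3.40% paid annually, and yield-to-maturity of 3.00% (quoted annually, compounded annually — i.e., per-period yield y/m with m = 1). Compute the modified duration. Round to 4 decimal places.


Answer: Modified duration = 2.8185

Derivation:
Coupon per period c = face * coupon_rate / m = 3.400000
Periods per year m = 1; per-period yield y/m = 0.030000
Number of cashflows N = 3
Cashflows (t years, CF_t, discount factor 1/(1+y/m)^(m*t), PV):
  t = 1.0000: CF_t = 3.400000, DF = 0.970874, PV = 3.300971
  t = 2.0000: CF_t = 3.400000, DF = 0.942596, PV = 3.204826
  t = 3.0000: CF_t = 103.400000, DF = 0.915142, PV = 94.625648
Price P = sum_t PV_t = 101.131445
First compute Macaulay numerator sum_t t * PV_t:
  t * PV_t at t = 1.0000: 3.300971
  t * PV_t at t = 2.0000: 6.409652
  t * PV_t at t = 3.0000: 283.876943
Macaulay duration D = 293.587566 / 101.131445 = 2.903029
Modified duration = D / (1 + y/m) = 2.903029 / (1 + 0.030000) = 2.818475


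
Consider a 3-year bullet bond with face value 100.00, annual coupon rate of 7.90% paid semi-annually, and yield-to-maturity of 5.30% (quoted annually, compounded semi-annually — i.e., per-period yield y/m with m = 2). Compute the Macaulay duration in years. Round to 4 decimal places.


Answer: Macaulay duration = 2.7397 years

Derivation:
Coupon per period c = face * coupon_rate / m = 3.950000
Periods per year m = 2; per-period yield y/m = 0.026500
Number of cashflows N = 6
Cashflows (t years, CF_t, discount factor 1/(1+y/m)^(m*t), PV):
  t = 0.5000: CF_t = 3.950000, DF = 0.974184, PV = 3.848027
  t = 1.0000: CF_t = 3.950000, DF = 0.949035, PV = 3.748687
  t = 1.5000: CF_t = 3.950000, DF = 0.924535, PV = 3.651911
  t = 2.0000: CF_t = 3.950000, DF = 0.900667, PV = 3.557634
  t = 2.5000: CF_t = 3.950000, DF = 0.877415, PV = 3.465791
  t = 3.0000: CF_t = 103.950000, DF = 0.854764, PV = 88.852729
Price P = sum_t PV_t = 107.124780
Macaulay numerator sum_t t * PV_t:
  t * PV_t at t = 0.5000: 1.924014
  t * PV_t at t = 1.0000: 3.748687
  t * PV_t at t = 1.5000: 5.477867
  t * PV_t at t = 2.0000: 7.115268
  t * PV_t at t = 2.5000: 8.664477
  t * PV_t at t = 3.0000: 266.558187
Macaulay duration D = (sum_t t * PV_t) / P = 293.488500 / 107.124780 = 2.739688


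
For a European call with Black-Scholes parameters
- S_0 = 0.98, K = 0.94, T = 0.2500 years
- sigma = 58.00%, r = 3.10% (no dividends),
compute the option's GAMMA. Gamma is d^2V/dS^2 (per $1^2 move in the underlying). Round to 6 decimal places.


d1 = 0.3154230910; d2 = 0.0254230910
phi(d1) = 0.3795820893; exp(-qT) = 1.0000000000; exp(-rT) = 0.9922799538
Gamma = exp(-qT) * phi(d1) / (S * sigma * sqrt(T)) = 1.0000000000 * 0.3795820893 / (0.9800 * 0.5800 * 0.5000000000) = 1.335616

Answer: Gamma = 1.335616


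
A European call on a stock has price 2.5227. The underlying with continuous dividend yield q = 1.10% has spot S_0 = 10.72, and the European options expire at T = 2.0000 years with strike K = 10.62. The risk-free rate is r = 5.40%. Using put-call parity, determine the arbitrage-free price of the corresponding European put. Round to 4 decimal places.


Put-call parity: C - P = S_0 * exp(-qT) - K * exp(-rT).
S_0 * exp(-qT) = 10.7200 * 0.97824024 = 10.48673532
K * exp(-rT) = 10.6200 * 0.89762760 = 9.53280507
P = C - S*exp(-qT) + K*exp(-rT)
P = 2.5227 - 10.48673532 + 9.53280507 = 1.5688

Answer: Put price = 1.5688


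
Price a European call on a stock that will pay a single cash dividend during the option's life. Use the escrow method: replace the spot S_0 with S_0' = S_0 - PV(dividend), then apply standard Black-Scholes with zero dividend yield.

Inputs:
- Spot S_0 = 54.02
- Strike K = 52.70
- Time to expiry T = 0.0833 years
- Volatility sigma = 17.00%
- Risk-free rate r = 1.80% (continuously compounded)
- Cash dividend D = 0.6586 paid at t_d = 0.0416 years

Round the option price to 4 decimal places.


PV(D) = D * exp(-r * t_d) = 0.6586 * 0.99925148 = 0.65810702
S_0' = S_0 - PV(D) = 54.0200 - 0.65810702 = 53.36189298
d1 = (ln(S_0'/K) + (r + sigma^2/2)*T) / (sigma*sqrt(T)) = 0.30947762
d2 = d1 - sigma*sqrt(T) = 0.26041266
exp(-rT) = 0.99850172
N(d1) = 0.62152088; N(d2) = 0.60272726
C = S_0' * N(d1) - K * exp(-rT) * N(d2) = 53.36189298 * 0.62152088 - 52.7000 * 0.99850172 * 0.60272726 = 1.4494

Answer: Price = 1.4494


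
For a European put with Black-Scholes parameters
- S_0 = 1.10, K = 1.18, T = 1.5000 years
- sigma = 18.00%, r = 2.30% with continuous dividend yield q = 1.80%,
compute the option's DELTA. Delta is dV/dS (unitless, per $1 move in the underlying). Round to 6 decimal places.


d1 = -0.1742052550; d2 = -0.3946593318
phi(d1) = 0.3929345311; exp(-qT) = 0.9733612415; exp(-rT) = 0.9660883397
N(-d1) = 0.5691479221
Delta = -exp(-qT) * N(-d1) = -0.9733612415 * 0.5691479221 = -0.553987

Answer: Delta = -0.553987


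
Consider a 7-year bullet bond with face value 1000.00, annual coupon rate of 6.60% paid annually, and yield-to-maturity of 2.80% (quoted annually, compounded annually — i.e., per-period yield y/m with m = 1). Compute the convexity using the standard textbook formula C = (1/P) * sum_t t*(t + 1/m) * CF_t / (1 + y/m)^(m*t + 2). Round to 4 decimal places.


Coupon per period c = face * coupon_rate / m = 66.000000
Periods per year m = 1; per-period yield y/m = 0.028000
Number of cashflows N = 7
Cashflows (t years, CF_t, discount factor 1/(1+y/m)^(m*t), PV):
  t = 1.0000: CF_t = 66.000000, DF = 0.972763, PV = 64.202335
  t = 2.0000: CF_t = 66.000000, DF = 0.946267, PV = 62.453633
  t = 3.0000: CF_t = 66.000000, DF = 0.920493, PV = 60.752561
  t = 4.0000: CF_t = 66.000000, DF = 0.895422, PV = 59.097822
  t = 5.0000: CF_t = 66.000000, DF = 0.871033, PV = 57.488154
  t = 6.0000: CF_t = 66.000000, DF = 0.847308, PV = 55.922329
  t = 7.0000: CF_t = 1066.000000, DF = 0.824230, PV = 878.628734
Price P = sum_t PV_t = 1238.545568
Convexity numerator sum_t t*(t + 1/m) * CF_t / (1+y/m)^(m*t + 2):
  t = 1.0000: term = 121.505122
  t = 2.0000: term = 354.586933
  t = 3.0000: term = 689.857846
  t = 4.0000: term = 1118.446573
  t = 5.0000: term = 1631.974572
  t = 6.0000: term = 2222.533464
  t = 7.0000: term = 46559.381210
Convexity = (1/P) * sum = 52698.285721 / 1238.545568 = 42.548524

Answer: Convexity = 42.5485
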